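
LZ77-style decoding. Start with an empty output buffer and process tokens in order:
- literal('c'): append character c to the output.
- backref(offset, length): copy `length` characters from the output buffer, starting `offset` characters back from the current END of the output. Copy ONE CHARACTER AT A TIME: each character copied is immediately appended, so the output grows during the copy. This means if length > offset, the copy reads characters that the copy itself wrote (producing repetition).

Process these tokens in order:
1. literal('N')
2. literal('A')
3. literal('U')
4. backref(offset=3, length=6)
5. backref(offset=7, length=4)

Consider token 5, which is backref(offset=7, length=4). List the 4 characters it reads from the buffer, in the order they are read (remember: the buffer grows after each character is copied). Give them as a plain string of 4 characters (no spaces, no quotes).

Answer: UNAU

Derivation:
Token 1: literal('N'). Output: "N"
Token 2: literal('A'). Output: "NA"
Token 3: literal('U'). Output: "NAU"
Token 4: backref(off=3, len=6) (overlapping!). Copied 'NAUNAU' from pos 0. Output: "NAUNAUNAU"
Token 5: backref(off=7, len=4). Buffer before: "NAUNAUNAU" (len 9)
  byte 1: read out[2]='U', append. Buffer now: "NAUNAUNAUU"
  byte 2: read out[3]='N', append. Buffer now: "NAUNAUNAUUN"
  byte 3: read out[4]='A', append. Buffer now: "NAUNAUNAUUNA"
  byte 4: read out[5]='U', append. Buffer now: "NAUNAUNAUUNAU"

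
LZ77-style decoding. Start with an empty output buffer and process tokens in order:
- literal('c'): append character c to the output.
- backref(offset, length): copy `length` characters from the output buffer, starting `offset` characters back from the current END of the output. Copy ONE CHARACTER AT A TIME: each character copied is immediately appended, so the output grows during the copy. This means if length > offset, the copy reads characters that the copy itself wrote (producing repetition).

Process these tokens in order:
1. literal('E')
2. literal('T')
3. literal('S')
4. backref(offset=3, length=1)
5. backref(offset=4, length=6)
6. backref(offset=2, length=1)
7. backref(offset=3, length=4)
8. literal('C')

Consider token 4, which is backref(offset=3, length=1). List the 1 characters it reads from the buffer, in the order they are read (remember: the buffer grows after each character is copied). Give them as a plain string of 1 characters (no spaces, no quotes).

Answer: E

Derivation:
Token 1: literal('E'). Output: "E"
Token 2: literal('T'). Output: "ET"
Token 3: literal('S'). Output: "ETS"
Token 4: backref(off=3, len=1). Buffer before: "ETS" (len 3)
  byte 1: read out[0]='E', append. Buffer now: "ETSE"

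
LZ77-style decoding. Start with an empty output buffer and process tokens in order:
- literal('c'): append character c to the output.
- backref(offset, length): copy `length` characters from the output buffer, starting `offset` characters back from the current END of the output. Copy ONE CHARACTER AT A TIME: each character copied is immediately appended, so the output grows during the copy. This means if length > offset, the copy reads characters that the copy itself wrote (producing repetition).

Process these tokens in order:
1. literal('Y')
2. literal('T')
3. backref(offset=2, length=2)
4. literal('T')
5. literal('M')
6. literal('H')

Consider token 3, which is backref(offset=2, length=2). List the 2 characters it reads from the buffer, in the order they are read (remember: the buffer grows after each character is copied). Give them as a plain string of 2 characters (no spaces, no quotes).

Answer: YT

Derivation:
Token 1: literal('Y'). Output: "Y"
Token 2: literal('T'). Output: "YT"
Token 3: backref(off=2, len=2). Buffer before: "YT" (len 2)
  byte 1: read out[0]='Y', append. Buffer now: "YTY"
  byte 2: read out[1]='T', append. Buffer now: "YTYT"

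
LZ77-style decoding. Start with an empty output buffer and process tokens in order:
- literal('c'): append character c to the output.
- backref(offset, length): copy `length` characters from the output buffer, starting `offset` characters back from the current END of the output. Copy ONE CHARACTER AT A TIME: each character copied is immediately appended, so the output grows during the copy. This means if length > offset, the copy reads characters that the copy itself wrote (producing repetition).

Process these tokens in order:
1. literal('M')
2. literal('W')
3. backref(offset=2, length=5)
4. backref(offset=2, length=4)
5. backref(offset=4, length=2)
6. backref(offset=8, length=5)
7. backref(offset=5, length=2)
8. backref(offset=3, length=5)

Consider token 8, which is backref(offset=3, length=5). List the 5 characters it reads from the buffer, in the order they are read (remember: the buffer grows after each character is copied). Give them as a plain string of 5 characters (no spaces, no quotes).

Token 1: literal('M'). Output: "M"
Token 2: literal('W'). Output: "MW"
Token 3: backref(off=2, len=5) (overlapping!). Copied 'MWMWM' from pos 0. Output: "MWMWMWM"
Token 4: backref(off=2, len=4) (overlapping!). Copied 'WMWM' from pos 5. Output: "MWMWMWMWMWM"
Token 5: backref(off=4, len=2). Copied 'WM' from pos 7. Output: "MWMWMWMWMWMWM"
Token 6: backref(off=8, len=5). Copied 'WMWMW' from pos 5. Output: "MWMWMWMWMWMWMWMWMW"
Token 7: backref(off=5, len=2). Copied 'WM' from pos 13. Output: "MWMWMWMWMWMWMWMWMWWM"
Token 8: backref(off=3, len=5). Buffer before: "MWMWMWMWMWMWMWMWMWWM" (len 20)
  byte 1: read out[17]='W', append. Buffer now: "MWMWMWMWMWMWMWMWMWWMW"
  byte 2: read out[18]='W', append. Buffer now: "MWMWMWMWMWMWMWMWMWWMWW"
  byte 3: read out[19]='M', append. Buffer now: "MWMWMWMWMWMWMWMWMWWMWWM"
  byte 4: read out[20]='W', append. Buffer now: "MWMWMWMWMWMWMWMWMWWMWWMW"
  byte 5: read out[21]='W', append. Buffer now: "MWMWMWMWMWMWMWMWMWWMWWMWW"

Answer: WWMWW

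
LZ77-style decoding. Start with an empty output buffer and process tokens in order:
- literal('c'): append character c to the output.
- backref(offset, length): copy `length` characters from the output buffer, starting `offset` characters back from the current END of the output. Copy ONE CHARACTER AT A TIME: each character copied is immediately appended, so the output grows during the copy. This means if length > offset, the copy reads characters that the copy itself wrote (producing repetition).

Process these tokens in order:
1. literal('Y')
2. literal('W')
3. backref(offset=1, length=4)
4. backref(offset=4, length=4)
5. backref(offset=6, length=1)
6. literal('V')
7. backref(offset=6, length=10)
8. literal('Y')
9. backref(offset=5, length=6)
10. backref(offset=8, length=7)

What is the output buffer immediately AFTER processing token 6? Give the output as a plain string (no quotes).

Answer: YWWWWWWWWWWV

Derivation:
Token 1: literal('Y'). Output: "Y"
Token 2: literal('W'). Output: "YW"
Token 3: backref(off=1, len=4) (overlapping!). Copied 'WWWW' from pos 1. Output: "YWWWWW"
Token 4: backref(off=4, len=4). Copied 'WWWW' from pos 2. Output: "YWWWWWWWWW"
Token 5: backref(off=6, len=1). Copied 'W' from pos 4. Output: "YWWWWWWWWWW"
Token 6: literal('V'). Output: "YWWWWWWWWWWV"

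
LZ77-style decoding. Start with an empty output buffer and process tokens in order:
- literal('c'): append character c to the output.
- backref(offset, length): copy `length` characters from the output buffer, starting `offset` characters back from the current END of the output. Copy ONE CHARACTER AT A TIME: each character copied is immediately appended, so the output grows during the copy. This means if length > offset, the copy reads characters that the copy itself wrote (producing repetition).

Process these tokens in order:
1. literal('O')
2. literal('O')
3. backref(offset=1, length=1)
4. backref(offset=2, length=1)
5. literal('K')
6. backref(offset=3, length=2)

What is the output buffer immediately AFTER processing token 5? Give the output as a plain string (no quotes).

Answer: OOOOK

Derivation:
Token 1: literal('O'). Output: "O"
Token 2: literal('O'). Output: "OO"
Token 3: backref(off=1, len=1). Copied 'O' from pos 1. Output: "OOO"
Token 4: backref(off=2, len=1). Copied 'O' from pos 1. Output: "OOOO"
Token 5: literal('K'). Output: "OOOOK"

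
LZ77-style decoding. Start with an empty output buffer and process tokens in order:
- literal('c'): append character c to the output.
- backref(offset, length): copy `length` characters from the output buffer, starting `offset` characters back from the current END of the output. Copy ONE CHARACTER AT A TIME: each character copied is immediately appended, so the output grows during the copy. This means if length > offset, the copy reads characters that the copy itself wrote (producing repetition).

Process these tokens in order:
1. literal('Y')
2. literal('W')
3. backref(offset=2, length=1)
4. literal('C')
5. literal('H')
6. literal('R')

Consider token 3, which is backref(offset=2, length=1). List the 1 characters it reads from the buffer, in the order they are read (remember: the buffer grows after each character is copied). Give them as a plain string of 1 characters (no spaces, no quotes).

Answer: Y

Derivation:
Token 1: literal('Y'). Output: "Y"
Token 2: literal('W'). Output: "YW"
Token 3: backref(off=2, len=1). Buffer before: "YW" (len 2)
  byte 1: read out[0]='Y', append. Buffer now: "YWY"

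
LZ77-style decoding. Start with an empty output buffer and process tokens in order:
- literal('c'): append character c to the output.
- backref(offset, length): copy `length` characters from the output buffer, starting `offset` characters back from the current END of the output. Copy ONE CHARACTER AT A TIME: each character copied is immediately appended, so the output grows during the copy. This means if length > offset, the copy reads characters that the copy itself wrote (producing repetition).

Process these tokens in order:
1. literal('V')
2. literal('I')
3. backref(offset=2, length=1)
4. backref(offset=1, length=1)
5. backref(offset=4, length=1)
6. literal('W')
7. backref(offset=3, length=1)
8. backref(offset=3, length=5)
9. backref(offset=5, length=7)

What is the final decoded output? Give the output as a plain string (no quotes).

Answer: VIVVVWVVWVVWVWVVWVW

Derivation:
Token 1: literal('V'). Output: "V"
Token 2: literal('I'). Output: "VI"
Token 3: backref(off=2, len=1). Copied 'V' from pos 0. Output: "VIV"
Token 4: backref(off=1, len=1). Copied 'V' from pos 2. Output: "VIVV"
Token 5: backref(off=4, len=1). Copied 'V' from pos 0. Output: "VIVVV"
Token 6: literal('W'). Output: "VIVVVW"
Token 7: backref(off=3, len=1). Copied 'V' from pos 3. Output: "VIVVVWV"
Token 8: backref(off=3, len=5) (overlapping!). Copied 'VWVVW' from pos 4. Output: "VIVVVWVVWVVW"
Token 9: backref(off=5, len=7) (overlapping!). Copied 'VWVVWVW' from pos 7. Output: "VIVVVWVVWVVWVWVVWVW"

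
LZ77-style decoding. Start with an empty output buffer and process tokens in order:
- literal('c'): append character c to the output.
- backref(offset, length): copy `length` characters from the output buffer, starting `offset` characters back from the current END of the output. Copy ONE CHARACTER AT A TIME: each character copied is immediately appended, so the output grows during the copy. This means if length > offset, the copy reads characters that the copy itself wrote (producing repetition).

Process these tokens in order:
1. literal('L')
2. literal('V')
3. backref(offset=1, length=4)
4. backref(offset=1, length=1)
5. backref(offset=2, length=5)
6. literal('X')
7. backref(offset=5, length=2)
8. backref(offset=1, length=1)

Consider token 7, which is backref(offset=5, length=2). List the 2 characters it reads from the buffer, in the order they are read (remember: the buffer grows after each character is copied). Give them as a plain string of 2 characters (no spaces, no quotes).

Answer: VV

Derivation:
Token 1: literal('L'). Output: "L"
Token 2: literal('V'). Output: "LV"
Token 3: backref(off=1, len=4) (overlapping!). Copied 'VVVV' from pos 1. Output: "LVVVVV"
Token 4: backref(off=1, len=1). Copied 'V' from pos 5. Output: "LVVVVVV"
Token 5: backref(off=2, len=5) (overlapping!). Copied 'VVVVV' from pos 5. Output: "LVVVVVVVVVVV"
Token 6: literal('X'). Output: "LVVVVVVVVVVVX"
Token 7: backref(off=5, len=2). Buffer before: "LVVVVVVVVVVVX" (len 13)
  byte 1: read out[8]='V', append. Buffer now: "LVVVVVVVVVVVXV"
  byte 2: read out[9]='V', append. Buffer now: "LVVVVVVVVVVVXVV"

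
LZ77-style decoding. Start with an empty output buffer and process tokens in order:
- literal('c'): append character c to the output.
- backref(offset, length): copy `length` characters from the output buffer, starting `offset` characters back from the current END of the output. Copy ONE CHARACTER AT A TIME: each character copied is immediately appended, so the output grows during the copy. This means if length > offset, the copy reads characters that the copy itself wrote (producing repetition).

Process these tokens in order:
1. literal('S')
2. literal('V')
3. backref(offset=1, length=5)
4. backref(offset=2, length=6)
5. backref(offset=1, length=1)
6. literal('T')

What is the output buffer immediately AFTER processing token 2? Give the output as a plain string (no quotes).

Token 1: literal('S'). Output: "S"
Token 2: literal('V'). Output: "SV"

Answer: SV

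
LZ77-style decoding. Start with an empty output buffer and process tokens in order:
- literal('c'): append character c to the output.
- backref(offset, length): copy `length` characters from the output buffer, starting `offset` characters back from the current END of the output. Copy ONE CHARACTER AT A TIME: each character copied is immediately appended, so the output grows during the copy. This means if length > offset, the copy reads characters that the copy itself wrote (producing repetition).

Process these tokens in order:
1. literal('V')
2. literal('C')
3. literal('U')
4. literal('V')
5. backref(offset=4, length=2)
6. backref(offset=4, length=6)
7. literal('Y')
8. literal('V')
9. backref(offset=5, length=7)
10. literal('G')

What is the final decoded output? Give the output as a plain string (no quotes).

Token 1: literal('V'). Output: "V"
Token 2: literal('C'). Output: "VC"
Token 3: literal('U'). Output: "VCU"
Token 4: literal('V'). Output: "VCUV"
Token 5: backref(off=4, len=2). Copied 'VC' from pos 0. Output: "VCUVVC"
Token 6: backref(off=4, len=6) (overlapping!). Copied 'UVVCUV' from pos 2. Output: "VCUVVCUVVCUV"
Token 7: literal('Y'). Output: "VCUVVCUVVCUVY"
Token 8: literal('V'). Output: "VCUVVCUVVCUVYV"
Token 9: backref(off=5, len=7) (overlapping!). Copied 'CUVYVCU' from pos 9. Output: "VCUVVCUVVCUVYVCUVYVCU"
Token 10: literal('G'). Output: "VCUVVCUVVCUVYVCUVYVCUG"

Answer: VCUVVCUVVCUVYVCUVYVCUG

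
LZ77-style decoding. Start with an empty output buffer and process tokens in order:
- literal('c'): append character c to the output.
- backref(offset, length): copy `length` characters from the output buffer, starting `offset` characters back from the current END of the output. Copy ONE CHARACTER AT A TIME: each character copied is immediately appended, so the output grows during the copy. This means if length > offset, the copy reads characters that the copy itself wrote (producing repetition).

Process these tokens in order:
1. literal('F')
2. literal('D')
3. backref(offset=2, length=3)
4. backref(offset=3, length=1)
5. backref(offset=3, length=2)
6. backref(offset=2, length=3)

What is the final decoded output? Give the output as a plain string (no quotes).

Answer: FDFDFFDFDFD

Derivation:
Token 1: literal('F'). Output: "F"
Token 2: literal('D'). Output: "FD"
Token 3: backref(off=2, len=3) (overlapping!). Copied 'FDF' from pos 0. Output: "FDFDF"
Token 4: backref(off=3, len=1). Copied 'F' from pos 2. Output: "FDFDFF"
Token 5: backref(off=3, len=2). Copied 'DF' from pos 3. Output: "FDFDFFDF"
Token 6: backref(off=2, len=3) (overlapping!). Copied 'DFD' from pos 6. Output: "FDFDFFDFDFD"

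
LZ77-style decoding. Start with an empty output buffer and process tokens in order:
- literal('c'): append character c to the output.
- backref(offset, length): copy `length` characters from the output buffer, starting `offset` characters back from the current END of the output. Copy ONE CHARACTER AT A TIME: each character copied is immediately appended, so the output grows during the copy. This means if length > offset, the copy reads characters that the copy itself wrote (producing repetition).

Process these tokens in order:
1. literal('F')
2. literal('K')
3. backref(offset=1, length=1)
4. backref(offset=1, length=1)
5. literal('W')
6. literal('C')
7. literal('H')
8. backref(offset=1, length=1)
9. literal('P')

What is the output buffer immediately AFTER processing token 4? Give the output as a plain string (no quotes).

Token 1: literal('F'). Output: "F"
Token 2: literal('K'). Output: "FK"
Token 3: backref(off=1, len=1). Copied 'K' from pos 1. Output: "FKK"
Token 4: backref(off=1, len=1). Copied 'K' from pos 2. Output: "FKKK"

Answer: FKKK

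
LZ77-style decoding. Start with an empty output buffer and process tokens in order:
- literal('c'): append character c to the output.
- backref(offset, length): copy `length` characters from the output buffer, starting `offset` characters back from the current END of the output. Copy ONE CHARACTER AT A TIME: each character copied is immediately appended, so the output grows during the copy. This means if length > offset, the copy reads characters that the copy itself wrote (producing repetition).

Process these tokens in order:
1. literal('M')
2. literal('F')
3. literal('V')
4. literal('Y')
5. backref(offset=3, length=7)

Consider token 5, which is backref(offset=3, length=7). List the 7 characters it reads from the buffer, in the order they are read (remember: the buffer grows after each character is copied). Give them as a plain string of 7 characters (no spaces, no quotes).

Answer: FVYFVYF

Derivation:
Token 1: literal('M'). Output: "M"
Token 2: literal('F'). Output: "MF"
Token 3: literal('V'). Output: "MFV"
Token 4: literal('Y'). Output: "MFVY"
Token 5: backref(off=3, len=7). Buffer before: "MFVY" (len 4)
  byte 1: read out[1]='F', append. Buffer now: "MFVYF"
  byte 2: read out[2]='V', append. Buffer now: "MFVYFV"
  byte 3: read out[3]='Y', append. Buffer now: "MFVYFVY"
  byte 4: read out[4]='F', append. Buffer now: "MFVYFVYF"
  byte 5: read out[5]='V', append. Buffer now: "MFVYFVYFV"
  byte 6: read out[6]='Y', append. Buffer now: "MFVYFVYFVY"
  byte 7: read out[7]='F', append. Buffer now: "MFVYFVYFVYF"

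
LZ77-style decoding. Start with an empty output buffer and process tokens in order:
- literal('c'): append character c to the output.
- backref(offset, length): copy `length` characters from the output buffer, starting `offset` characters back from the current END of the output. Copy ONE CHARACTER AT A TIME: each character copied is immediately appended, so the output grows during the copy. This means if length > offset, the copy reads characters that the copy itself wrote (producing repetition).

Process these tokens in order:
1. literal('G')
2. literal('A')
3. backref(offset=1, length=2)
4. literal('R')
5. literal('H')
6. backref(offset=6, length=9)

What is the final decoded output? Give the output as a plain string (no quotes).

Answer: GAAARHGAAARHGAA

Derivation:
Token 1: literal('G'). Output: "G"
Token 2: literal('A'). Output: "GA"
Token 3: backref(off=1, len=2) (overlapping!). Copied 'AA' from pos 1. Output: "GAAA"
Token 4: literal('R'). Output: "GAAAR"
Token 5: literal('H'). Output: "GAAARH"
Token 6: backref(off=6, len=9) (overlapping!). Copied 'GAAARHGAA' from pos 0. Output: "GAAARHGAAARHGAA"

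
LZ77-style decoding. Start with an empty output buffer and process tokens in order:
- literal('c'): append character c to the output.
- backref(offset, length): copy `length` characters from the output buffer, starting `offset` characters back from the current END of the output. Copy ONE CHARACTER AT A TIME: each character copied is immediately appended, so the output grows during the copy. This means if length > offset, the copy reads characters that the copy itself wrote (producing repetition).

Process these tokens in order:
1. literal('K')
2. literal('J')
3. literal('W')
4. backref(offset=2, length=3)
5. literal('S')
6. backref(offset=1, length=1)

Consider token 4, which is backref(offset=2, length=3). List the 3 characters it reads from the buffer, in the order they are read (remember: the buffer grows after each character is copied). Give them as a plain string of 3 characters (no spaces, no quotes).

Answer: JWJ

Derivation:
Token 1: literal('K'). Output: "K"
Token 2: literal('J'). Output: "KJ"
Token 3: literal('W'). Output: "KJW"
Token 4: backref(off=2, len=3). Buffer before: "KJW" (len 3)
  byte 1: read out[1]='J', append. Buffer now: "KJWJ"
  byte 2: read out[2]='W', append. Buffer now: "KJWJW"
  byte 3: read out[3]='J', append. Buffer now: "KJWJWJ"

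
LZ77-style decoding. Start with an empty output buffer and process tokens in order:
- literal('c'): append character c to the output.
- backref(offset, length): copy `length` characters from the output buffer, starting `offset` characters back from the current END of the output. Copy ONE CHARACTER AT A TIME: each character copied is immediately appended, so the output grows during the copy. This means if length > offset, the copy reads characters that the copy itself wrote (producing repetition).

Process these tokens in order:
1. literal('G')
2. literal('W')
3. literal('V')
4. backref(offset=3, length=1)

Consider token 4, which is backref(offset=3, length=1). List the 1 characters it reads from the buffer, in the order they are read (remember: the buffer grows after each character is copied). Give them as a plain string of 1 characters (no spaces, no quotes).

Answer: G

Derivation:
Token 1: literal('G'). Output: "G"
Token 2: literal('W'). Output: "GW"
Token 3: literal('V'). Output: "GWV"
Token 4: backref(off=3, len=1). Buffer before: "GWV" (len 3)
  byte 1: read out[0]='G', append. Buffer now: "GWVG"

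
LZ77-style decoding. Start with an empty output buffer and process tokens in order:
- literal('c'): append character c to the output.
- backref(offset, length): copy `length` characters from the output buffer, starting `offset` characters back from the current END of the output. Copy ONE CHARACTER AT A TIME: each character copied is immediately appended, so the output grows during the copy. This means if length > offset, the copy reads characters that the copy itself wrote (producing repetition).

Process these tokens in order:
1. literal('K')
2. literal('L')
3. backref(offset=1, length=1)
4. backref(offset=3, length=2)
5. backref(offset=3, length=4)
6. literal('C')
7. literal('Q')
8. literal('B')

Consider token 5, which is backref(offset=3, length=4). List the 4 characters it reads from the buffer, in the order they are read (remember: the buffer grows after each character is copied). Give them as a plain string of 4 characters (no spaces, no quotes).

Answer: LKLL

Derivation:
Token 1: literal('K'). Output: "K"
Token 2: literal('L'). Output: "KL"
Token 3: backref(off=1, len=1). Copied 'L' from pos 1. Output: "KLL"
Token 4: backref(off=3, len=2). Copied 'KL' from pos 0. Output: "KLLKL"
Token 5: backref(off=3, len=4). Buffer before: "KLLKL" (len 5)
  byte 1: read out[2]='L', append. Buffer now: "KLLKLL"
  byte 2: read out[3]='K', append. Buffer now: "KLLKLLK"
  byte 3: read out[4]='L', append. Buffer now: "KLLKLLKL"
  byte 4: read out[5]='L', append. Buffer now: "KLLKLLKLL"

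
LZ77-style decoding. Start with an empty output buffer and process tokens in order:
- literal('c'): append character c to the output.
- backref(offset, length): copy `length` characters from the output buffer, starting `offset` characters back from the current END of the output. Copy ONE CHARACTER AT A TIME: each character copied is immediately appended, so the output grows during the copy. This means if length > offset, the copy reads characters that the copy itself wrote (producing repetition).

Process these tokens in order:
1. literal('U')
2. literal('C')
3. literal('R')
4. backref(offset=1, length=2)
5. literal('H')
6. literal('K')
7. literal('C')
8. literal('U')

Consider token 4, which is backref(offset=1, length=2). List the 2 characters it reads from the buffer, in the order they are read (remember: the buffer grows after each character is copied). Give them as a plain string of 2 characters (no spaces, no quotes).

Token 1: literal('U'). Output: "U"
Token 2: literal('C'). Output: "UC"
Token 3: literal('R'). Output: "UCR"
Token 4: backref(off=1, len=2). Buffer before: "UCR" (len 3)
  byte 1: read out[2]='R', append. Buffer now: "UCRR"
  byte 2: read out[3]='R', append. Buffer now: "UCRRR"

Answer: RR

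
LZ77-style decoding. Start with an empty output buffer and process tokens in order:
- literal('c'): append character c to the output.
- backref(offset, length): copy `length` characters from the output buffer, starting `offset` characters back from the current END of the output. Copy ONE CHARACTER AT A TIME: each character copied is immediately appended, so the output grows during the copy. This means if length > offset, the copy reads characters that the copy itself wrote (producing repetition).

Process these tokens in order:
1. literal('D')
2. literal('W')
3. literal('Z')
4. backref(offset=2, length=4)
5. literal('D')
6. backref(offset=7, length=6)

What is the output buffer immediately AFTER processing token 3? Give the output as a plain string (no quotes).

Token 1: literal('D'). Output: "D"
Token 2: literal('W'). Output: "DW"
Token 3: literal('Z'). Output: "DWZ"

Answer: DWZ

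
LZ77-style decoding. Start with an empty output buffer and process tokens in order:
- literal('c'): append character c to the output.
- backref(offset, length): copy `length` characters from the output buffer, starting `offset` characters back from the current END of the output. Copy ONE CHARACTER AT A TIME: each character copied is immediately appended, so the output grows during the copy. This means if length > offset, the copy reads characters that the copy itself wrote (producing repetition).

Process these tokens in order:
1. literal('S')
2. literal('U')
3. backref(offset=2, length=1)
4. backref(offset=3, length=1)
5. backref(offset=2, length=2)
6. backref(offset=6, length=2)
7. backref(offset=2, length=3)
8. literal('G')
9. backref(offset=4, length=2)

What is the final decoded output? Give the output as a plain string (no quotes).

Token 1: literal('S'). Output: "S"
Token 2: literal('U'). Output: "SU"
Token 3: backref(off=2, len=1). Copied 'S' from pos 0. Output: "SUS"
Token 4: backref(off=3, len=1). Copied 'S' from pos 0. Output: "SUSS"
Token 5: backref(off=2, len=2). Copied 'SS' from pos 2. Output: "SUSSSS"
Token 6: backref(off=6, len=2). Copied 'SU' from pos 0. Output: "SUSSSSSU"
Token 7: backref(off=2, len=3) (overlapping!). Copied 'SUS' from pos 6. Output: "SUSSSSSUSUS"
Token 8: literal('G'). Output: "SUSSSSSUSUSG"
Token 9: backref(off=4, len=2). Copied 'SU' from pos 8. Output: "SUSSSSSUSUSGSU"

Answer: SUSSSSSUSUSGSU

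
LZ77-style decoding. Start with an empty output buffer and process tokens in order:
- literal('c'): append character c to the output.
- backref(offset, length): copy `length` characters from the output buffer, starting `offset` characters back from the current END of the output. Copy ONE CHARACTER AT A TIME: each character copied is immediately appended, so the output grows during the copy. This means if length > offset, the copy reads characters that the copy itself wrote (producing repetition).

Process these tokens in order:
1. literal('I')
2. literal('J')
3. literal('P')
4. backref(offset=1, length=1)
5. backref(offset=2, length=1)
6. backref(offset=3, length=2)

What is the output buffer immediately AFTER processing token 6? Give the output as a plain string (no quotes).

Token 1: literal('I'). Output: "I"
Token 2: literal('J'). Output: "IJ"
Token 3: literal('P'). Output: "IJP"
Token 4: backref(off=1, len=1). Copied 'P' from pos 2. Output: "IJPP"
Token 5: backref(off=2, len=1). Copied 'P' from pos 2. Output: "IJPPP"
Token 6: backref(off=3, len=2). Copied 'PP' from pos 2. Output: "IJPPPPP"

Answer: IJPPPPP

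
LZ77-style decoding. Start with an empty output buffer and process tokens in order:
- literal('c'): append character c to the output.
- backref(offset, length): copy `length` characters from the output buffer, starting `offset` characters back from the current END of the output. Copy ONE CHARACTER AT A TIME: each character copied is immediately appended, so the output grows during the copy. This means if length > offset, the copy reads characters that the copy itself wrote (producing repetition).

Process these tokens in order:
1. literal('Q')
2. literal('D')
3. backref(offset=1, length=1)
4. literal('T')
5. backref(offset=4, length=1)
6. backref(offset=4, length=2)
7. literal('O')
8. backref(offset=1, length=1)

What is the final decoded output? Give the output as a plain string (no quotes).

Token 1: literal('Q'). Output: "Q"
Token 2: literal('D'). Output: "QD"
Token 3: backref(off=1, len=1). Copied 'D' from pos 1. Output: "QDD"
Token 4: literal('T'). Output: "QDDT"
Token 5: backref(off=4, len=1). Copied 'Q' from pos 0. Output: "QDDTQ"
Token 6: backref(off=4, len=2). Copied 'DD' from pos 1. Output: "QDDTQDD"
Token 7: literal('O'). Output: "QDDTQDDO"
Token 8: backref(off=1, len=1). Copied 'O' from pos 7. Output: "QDDTQDDOO"

Answer: QDDTQDDOO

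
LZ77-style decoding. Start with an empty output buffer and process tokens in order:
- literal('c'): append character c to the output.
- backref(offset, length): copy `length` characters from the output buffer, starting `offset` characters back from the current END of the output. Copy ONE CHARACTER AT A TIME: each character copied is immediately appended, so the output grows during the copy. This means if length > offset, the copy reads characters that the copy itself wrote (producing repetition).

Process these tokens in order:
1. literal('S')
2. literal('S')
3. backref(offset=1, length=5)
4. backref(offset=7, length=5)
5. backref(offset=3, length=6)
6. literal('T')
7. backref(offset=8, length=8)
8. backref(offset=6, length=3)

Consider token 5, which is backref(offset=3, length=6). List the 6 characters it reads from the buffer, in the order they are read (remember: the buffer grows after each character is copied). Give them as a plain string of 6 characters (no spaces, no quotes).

Answer: SSSSSS

Derivation:
Token 1: literal('S'). Output: "S"
Token 2: literal('S'). Output: "SS"
Token 3: backref(off=1, len=5) (overlapping!). Copied 'SSSSS' from pos 1. Output: "SSSSSSS"
Token 4: backref(off=7, len=5). Copied 'SSSSS' from pos 0. Output: "SSSSSSSSSSSS"
Token 5: backref(off=3, len=6). Buffer before: "SSSSSSSSSSSS" (len 12)
  byte 1: read out[9]='S', append. Buffer now: "SSSSSSSSSSSSS"
  byte 2: read out[10]='S', append. Buffer now: "SSSSSSSSSSSSSS"
  byte 3: read out[11]='S', append. Buffer now: "SSSSSSSSSSSSSSS"
  byte 4: read out[12]='S', append. Buffer now: "SSSSSSSSSSSSSSSS"
  byte 5: read out[13]='S', append. Buffer now: "SSSSSSSSSSSSSSSSS"
  byte 6: read out[14]='S', append. Buffer now: "SSSSSSSSSSSSSSSSSS"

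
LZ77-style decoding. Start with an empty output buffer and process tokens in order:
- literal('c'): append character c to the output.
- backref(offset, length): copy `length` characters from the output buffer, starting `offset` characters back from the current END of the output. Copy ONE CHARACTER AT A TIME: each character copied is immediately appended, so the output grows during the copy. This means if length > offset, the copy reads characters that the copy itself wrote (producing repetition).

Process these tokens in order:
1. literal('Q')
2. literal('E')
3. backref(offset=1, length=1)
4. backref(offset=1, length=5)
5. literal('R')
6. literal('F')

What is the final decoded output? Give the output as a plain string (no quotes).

Token 1: literal('Q'). Output: "Q"
Token 2: literal('E'). Output: "QE"
Token 3: backref(off=1, len=1). Copied 'E' from pos 1. Output: "QEE"
Token 4: backref(off=1, len=5) (overlapping!). Copied 'EEEEE' from pos 2. Output: "QEEEEEEE"
Token 5: literal('R'). Output: "QEEEEEEER"
Token 6: literal('F'). Output: "QEEEEEEERF"

Answer: QEEEEEEERF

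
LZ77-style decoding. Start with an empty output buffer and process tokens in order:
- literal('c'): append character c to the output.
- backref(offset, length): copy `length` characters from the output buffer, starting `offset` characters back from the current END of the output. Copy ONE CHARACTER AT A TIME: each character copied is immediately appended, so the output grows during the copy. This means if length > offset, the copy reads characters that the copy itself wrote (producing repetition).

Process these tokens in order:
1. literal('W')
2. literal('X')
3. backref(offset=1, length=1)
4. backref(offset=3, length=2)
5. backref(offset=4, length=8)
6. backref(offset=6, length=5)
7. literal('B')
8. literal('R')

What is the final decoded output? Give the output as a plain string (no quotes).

Answer: WXXWXXXWXXXWXWXXXWBR

Derivation:
Token 1: literal('W'). Output: "W"
Token 2: literal('X'). Output: "WX"
Token 3: backref(off=1, len=1). Copied 'X' from pos 1. Output: "WXX"
Token 4: backref(off=3, len=2). Copied 'WX' from pos 0. Output: "WXXWX"
Token 5: backref(off=4, len=8) (overlapping!). Copied 'XXWXXXWX' from pos 1. Output: "WXXWXXXWXXXWX"
Token 6: backref(off=6, len=5). Copied 'WXXXW' from pos 7. Output: "WXXWXXXWXXXWXWXXXW"
Token 7: literal('B'). Output: "WXXWXXXWXXXWXWXXXWB"
Token 8: literal('R'). Output: "WXXWXXXWXXXWXWXXXWBR"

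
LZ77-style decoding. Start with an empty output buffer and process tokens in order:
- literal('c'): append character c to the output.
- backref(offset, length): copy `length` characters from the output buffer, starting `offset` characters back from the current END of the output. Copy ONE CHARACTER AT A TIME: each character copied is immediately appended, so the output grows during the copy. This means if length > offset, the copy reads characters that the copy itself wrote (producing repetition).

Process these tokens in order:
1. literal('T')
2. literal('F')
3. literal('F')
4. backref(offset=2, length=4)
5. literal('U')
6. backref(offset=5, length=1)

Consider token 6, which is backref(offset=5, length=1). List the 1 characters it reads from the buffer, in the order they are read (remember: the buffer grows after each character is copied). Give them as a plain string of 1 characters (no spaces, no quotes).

Token 1: literal('T'). Output: "T"
Token 2: literal('F'). Output: "TF"
Token 3: literal('F'). Output: "TFF"
Token 4: backref(off=2, len=4) (overlapping!). Copied 'FFFF' from pos 1. Output: "TFFFFFF"
Token 5: literal('U'). Output: "TFFFFFFU"
Token 6: backref(off=5, len=1). Buffer before: "TFFFFFFU" (len 8)
  byte 1: read out[3]='F', append. Buffer now: "TFFFFFFUF"

Answer: F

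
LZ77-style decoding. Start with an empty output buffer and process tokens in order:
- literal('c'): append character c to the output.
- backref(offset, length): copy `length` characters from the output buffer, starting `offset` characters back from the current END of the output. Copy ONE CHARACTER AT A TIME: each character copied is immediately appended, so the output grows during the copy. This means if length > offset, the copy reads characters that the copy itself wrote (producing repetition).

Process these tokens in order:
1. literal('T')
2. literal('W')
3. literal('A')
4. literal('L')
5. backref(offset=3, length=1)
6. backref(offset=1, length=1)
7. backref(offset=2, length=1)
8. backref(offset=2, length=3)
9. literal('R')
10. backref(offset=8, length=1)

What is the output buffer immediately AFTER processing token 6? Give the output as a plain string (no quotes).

Answer: TWALWW

Derivation:
Token 1: literal('T'). Output: "T"
Token 2: literal('W'). Output: "TW"
Token 3: literal('A'). Output: "TWA"
Token 4: literal('L'). Output: "TWAL"
Token 5: backref(off=3, len=1). Copied 'W' from pos 1. Output: "TWALW"
Token 6: backref(off=1, len=1). Copied 'W' from pos 4. Output: "TWALWW"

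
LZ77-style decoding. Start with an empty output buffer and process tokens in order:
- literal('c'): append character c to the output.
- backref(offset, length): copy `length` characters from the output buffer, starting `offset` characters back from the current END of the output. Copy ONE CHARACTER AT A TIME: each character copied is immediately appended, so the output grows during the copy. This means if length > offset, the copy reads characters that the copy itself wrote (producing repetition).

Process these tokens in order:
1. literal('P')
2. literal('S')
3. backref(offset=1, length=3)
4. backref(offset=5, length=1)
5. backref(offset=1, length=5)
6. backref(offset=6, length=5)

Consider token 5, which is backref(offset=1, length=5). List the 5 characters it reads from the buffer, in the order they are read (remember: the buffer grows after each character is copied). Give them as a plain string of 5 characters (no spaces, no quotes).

Token 1: literal('P'). Output: "P"
Token 2: literal('S'). Output: "PS"
Token 3: backref(off=1, len=3) (overlapping!). Copied 'SSS' from pos 1. Output: "PSSSS"
Token 4: backref(off=5, len=1). Copied 'P' from pos 0. Output: "PSSSSP"
Token 5: backref(off=1, len=5). Buffer before: "PSSSSP" (len 6)
  byte 1: read out[5]='P', append. Buffer now: "PSSSSPP"
  byte 2: read out[6]='P', append. Buffer now: "PSSSSPPP"
  byte 3: read out[7]='P', append. Buffer now: "PSSSSPPPP"
  byte 4: read out[8]='P', append. Buffer now: "PSSSSPPPPP"
  byte 5: read out[9]='P', append. Buffer now: "PSSSSPPPPPP"

Answer: PPPPP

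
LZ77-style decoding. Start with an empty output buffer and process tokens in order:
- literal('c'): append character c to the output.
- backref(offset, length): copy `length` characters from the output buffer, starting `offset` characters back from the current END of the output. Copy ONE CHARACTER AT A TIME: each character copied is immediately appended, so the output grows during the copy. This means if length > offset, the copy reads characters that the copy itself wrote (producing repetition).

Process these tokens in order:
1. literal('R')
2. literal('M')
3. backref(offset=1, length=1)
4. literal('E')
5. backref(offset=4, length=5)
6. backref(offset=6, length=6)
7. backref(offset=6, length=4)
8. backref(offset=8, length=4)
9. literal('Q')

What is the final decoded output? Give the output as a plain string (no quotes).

Answer: RMMERMMERERMMERERMMMMERQ

Derivation:
Token 1: literal('R'). Output: "R"
Token 2: literal('M'). Output: "RM"
Token 3: backref(off=1, len=1). Copied 'M' from pos 1. Output: "RMM"
Token 4: literal('E'). Output: "RMME"
Token 5: backref(off=4, len=5) (overlapping!). Copied 'RMMER' from pos 0. Output: "RMMERMMER"
Token 6: backref(off=6, len=6). Copied 'ERMMER' from pos 3. Output: "RMMERMMERERMMER"
Token 7: backref(off=6, len=4). Copied 'ERMM' from pos 9. Output: "RMMERMMERERMMERERMM"
Token 8: backref(off=8, len=4). Copied 'MMER' from pos 11. Output: "RMMERMMERERMMERERMMMMER"
Token 9: literal('Q'). Output: "RMMERMMERERMMERERMMMMERQ"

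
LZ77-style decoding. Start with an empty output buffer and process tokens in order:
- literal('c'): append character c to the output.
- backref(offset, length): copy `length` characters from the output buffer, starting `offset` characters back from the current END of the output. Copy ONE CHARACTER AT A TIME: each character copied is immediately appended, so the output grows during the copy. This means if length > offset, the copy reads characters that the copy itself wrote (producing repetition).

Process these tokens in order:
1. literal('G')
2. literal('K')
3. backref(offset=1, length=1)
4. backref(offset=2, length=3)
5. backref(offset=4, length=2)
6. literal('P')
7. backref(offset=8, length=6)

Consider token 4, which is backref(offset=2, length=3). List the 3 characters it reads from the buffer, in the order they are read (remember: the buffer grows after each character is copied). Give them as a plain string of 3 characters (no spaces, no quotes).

Answer: KKK

Derivation:
Token 1: literal('G'). Output: "G"
Token 2: literal('K'). Output: "GK"
Token 3: backref(off=1, len=1). Copied 'K' from pos 1. Output: "GKK"
Token 4: backref(off=2, len=3). Buffer before: "GKK" (len 3)
  byte 1: read out[1]='K', append. Buffer now: "GKKK"
  byte 2: read out[2]='K', append. Buffer now: "GKKKK"
  byte 3: read out[3]='K', append. Buffer now: "GKKKKK"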